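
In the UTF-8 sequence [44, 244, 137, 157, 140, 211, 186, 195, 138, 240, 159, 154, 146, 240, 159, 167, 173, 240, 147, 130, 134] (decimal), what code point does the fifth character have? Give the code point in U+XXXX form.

U+1F692

Offset 0: leading byte 0x2C = 00101100 → 1-byte char #1 = 2C.
Offset 1: leading byte 0xF4 = 11110100 → 4-byte char #2 = F4 89 9D 8C.
Offset 5: leading byte 0xD3 = 11010011 → 2-byte char #3 = D3 BA.
Offset 7: leading byte 0xC3 = 11000011 → 2-byte char #4 = C3 8A.
Offset 9: leading byte 0xF0 = 11110000 → 4-byte char #5 = F0 9F 9A 92.
Leading byte 0xF0 = 11110000 matches 11110xxx → 4-byte sequence.
Byte 1: 0xF0 = 11110000, payload 000 (3 bits).
Byte 2: 0x9F = 10011111 (10xxxxxx ✓), payload 011111.
Byte 3: 0x9A = 10011010 (10xxxxxx ✓), payload 011010.
Byte 4: 0x92 = 10010010 (10xxxxxx ✓), payload 010010.
Concatenate: 000011111011010010010 = 0x1F692 (21 bits → U+1F692).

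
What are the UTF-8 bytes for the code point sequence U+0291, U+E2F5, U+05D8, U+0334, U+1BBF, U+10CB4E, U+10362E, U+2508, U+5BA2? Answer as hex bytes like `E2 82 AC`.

CA 91 EE 8B B5 D7 98 CC B4 E1 AE BF F4 8C AD 8E F4 83 98 AE E2 94 88 E5 AE A2

U+0291: 2-byte form → CA 91.
U+E2F5: 3-byte form → EE 8B B5.
U+05D8: 2-byte form → D7 98.
U+0334: 2-byte form → CC B4.
U+1BBF: 3-byte form → E1 AE BF.
U+10CB4E: 4-byte form → F4 8C AD 8E.
U+10362E: 4-byte form → F4 83 98 AE.
U+2508: 3-byte form → E2 94 88.
U+5BA2: 3-byte form → E5 AE A2.
Concatenated (26 bytes): CA 91 EE 8B B5 D7 98 CC B4 E1 AE BF F4 8C AD 8E F4 83 98 AE E2 94 88 E5 AE A2.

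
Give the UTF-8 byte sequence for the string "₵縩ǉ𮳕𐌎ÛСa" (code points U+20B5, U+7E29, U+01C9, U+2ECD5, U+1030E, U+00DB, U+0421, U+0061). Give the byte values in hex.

E2 82 B5 E7 B8 A9 C7 89 F0 AE B3 95 F0 90 8C 8E C3 9B D0 A1 61

U+20B5: 3-byte form → E2 82 B5.
U+7E29: 3-byte form → E7 B8 A9.
U+01C9: 2-byte form → C7 89.
U+2ECD5: 4-byte form → F0 AE B3 95.
U+1030E: 4-byte form → F0 90 8C 8E.
U+00DB: 2-byte form → C3 9B.
U+0421: 2-byte form → D0 A1.
U+0061: 1-byte form → 61.
Concatenated (21 bytes): E2 82 B5 E7 B8 A9 C7 89 F0 AE B3 95 F0 90 8C 8E C3 9B D0 A1 61.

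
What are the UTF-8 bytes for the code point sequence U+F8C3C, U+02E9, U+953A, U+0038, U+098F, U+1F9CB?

F3 B8 B0 BC CB A9 E9 94 BA 38 E0 A6 8F F0 9F A7 8B

U+F8C3C: 4-byte form → F3 B8 B0 BC.
U+02E9: 2-byte form → CB A9.
U+953A: 3-byte form → E9 94 BA.
U+0038: 1-byte form → 38.
U+098F: 3-byte form → E0 A6 8F.
U+1F9CB: 4-byte form → F0 9F A7 8B.
Concatenated (17 bytes): F3 B8 B0 BC CB A9 E9 94 BA 38 E0 A6 8F F0 9F A7 8B.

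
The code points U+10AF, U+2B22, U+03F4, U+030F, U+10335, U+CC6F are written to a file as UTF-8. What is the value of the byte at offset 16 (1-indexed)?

0xB1

1-indexed offset 16 is 0-indexed offset 15.
U+10AF → 3-byte form E1 82 AF at offsets 0–2.
U+2B22 → 3-byte form E2 AC A2 at offsets 3–5.
U+03F4 → 2-byte form CF B4 at offsets 6–7.
U+030F → 2-byte form CC 8F at offsets 8–9.
U+10335 → 4-byte form F0 90 8C B5 at offsets 10–13.
U+CC6F → 3-byte form EC B1 AF at offsets 14–16.
Offset 15 falls in char 6's range; it's byte 2 of EC B1 AF = 0xB1.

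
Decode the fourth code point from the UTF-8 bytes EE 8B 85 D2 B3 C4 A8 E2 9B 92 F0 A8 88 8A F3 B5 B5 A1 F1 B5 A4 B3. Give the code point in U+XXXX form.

U+26D2

Offset 0: leading byte 0xEE = 11101110 → 3-byte char #1 = EE 8B 85.
Offset 3: leading byte 0xD2 = 11010010 → 2-byte char #2 = D2 B3.
Offset 5: leading byte 0xC4 = 11000100 → 2-byte char #3 = C4 A8.
Offset 7: leading byte 0xE2 = 11100010 → 3-byte char #4 = E2 9B 92.
Leading byte 0xE2 = 11100010 matches 1110xxxx → 3-byte sequence.
Byte 1: 0xE2 = 11100010, payload 0010 (4 bits).
Byte 2: 0x9B = 10011011 (10xxxxxx ✓), payload 011011.
Byte 3: 0x92 = 10010010 (10xxxxxx ✓), payload 010010.
Concatenate: 0010011011010010 = 0x26D2 (16 bits → U+26D2).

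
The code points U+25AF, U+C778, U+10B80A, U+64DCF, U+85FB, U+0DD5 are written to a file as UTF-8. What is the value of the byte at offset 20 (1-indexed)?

1-indexed offset 20 is 0-indexed offset 19.
U+25AF → 3-byte form E2 96 AF at offsets 0–2.
U+C778 → 3-byte form EC 9D B8 at offsets 3–5.
U+10B80A → 4-byte form F4 8B A0 8A at offsets 6–9.
U+64DCF → 4-byte form F1 A4 B7 8F at offsets 10–13.
U+85FB → 3-byte form E8 97 BB at offsets 14–16.
U+0DD5 → 3-byte form E0 B7 95 at offsets 17–19.
Offset 19 falls in char 6's range; it's byte 3 of E0 B7 95 = 0x95.

0x95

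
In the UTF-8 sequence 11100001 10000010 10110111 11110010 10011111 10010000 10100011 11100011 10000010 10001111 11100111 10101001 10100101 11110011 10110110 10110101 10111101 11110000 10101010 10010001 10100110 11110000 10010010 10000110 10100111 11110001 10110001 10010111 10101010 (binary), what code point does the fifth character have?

U+F6D7D

Offset 0: leading byte 0xE1 = 11100001 → 3-byte char #1 = E1 82 B7.
Offset 3: leading byte 0xF2 = 11110010 → 4-byte char #2 = F2 9F 90 A3.
Offset 7: leading byte 0xE3 = 11100011 → 3-byte char #3 = E3 82 8F.
Offset 10: leading byte 0xE7 = 11100111 → 3-byte char #4 = E7 A9 A5.
Offset 13: leading byte 0xF3 = 11110011 → 4-byte char #5 = F3 B6 B5 BD.
Leading byte 0xF3 = 11110011 matches 11110xxx → 4-byte sequence.
Byte 1: 0xF3 = 11110011, payload 011 (3 bits).
Byte 2: 0xB6 = 10110110 (10xxxxxx ✓), payload 110110.
Byte 3: 0xB5 = 10110101 (10xxxxxx ✓), payload 110101.
Byte 4: 0xBD = 10111101 (10xxxxxx ✓), payload 111101.
Concatenate: 011110110110101111101 = 0xF6D7D (21 bits → U+F6D7D).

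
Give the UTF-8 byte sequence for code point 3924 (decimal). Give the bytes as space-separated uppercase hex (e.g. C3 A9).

U+0F54 = 0xF54 = 3924 decimal. In range U+0800–U+FFFF → 3-byte form: 1110xxxx 10xxxxxx 10xxxxxx.
Binary (16 bits): 0000111101010100.
Split 4+6+6: 0000 | 111101 | 010100.
Byte 1: 11100000 = 0xE0.
Byte 2: 10111101 = 0xBD.
Byte 3: 10010100 = 0x94.

E0 BD 94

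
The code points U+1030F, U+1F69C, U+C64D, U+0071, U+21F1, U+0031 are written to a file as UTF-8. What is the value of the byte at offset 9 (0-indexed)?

U+1030F → 4-byte form F0 90 8C 8F at offsets 0–3.
U+1F69C → 4-byte form F0 9F 9A 9C at offsets 4–7.
U+C64D → 3-byte form EC 99 8D at offsets 8–10.
Offset 9 falls in char 3's range; it's byte 2 of EC 99 8D = 0x99.

0x99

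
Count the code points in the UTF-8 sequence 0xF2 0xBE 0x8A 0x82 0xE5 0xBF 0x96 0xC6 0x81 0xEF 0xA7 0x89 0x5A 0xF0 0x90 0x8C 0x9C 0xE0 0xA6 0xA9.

7

Byte at offset 0: 0xF2 = 11110010 → 4-byte char (#1). Advance 4.
Byte at offset 4: 0xE5 = 11100101 → 3-byte char (#2). Advance 3.
Byte at offset 7: 0xC6 = 11000110 → 2-byte char (#3). Advance 2.
Byte at offset 9: 0xEF = 11101111 → 3-byte char (#4). Advance 3.
Byte at offset 12: 0x5A = 01011010 → 1-byte char (#5). Advance 1.
Byte at offset 13: 0xF0 = 11110000 → 4-byte char (#6). Advance 4.
Byte at offset 17: 0xE0 = 11100000 → 3-byte char (#7). Advance 3.
Reached end at offset 20 after 7 code points.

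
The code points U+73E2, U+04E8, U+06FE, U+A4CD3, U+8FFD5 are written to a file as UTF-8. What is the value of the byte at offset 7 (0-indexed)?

U+73E2 → 3-byte form E7 8F A2 at offsets 0–2.
U+04E8 → 2-byte form D3 A8 at offsets 3–4.
U+06FE → 2-byte form DB BE at offsets 5–6.
U+A4CD3 → 4-byte form F2 A4 B3 93 at offsets 7–10.
Offset 7 falls in char 4's range; it's byte 1 of F2 A4 B3 93 = 0xF2.

0xF2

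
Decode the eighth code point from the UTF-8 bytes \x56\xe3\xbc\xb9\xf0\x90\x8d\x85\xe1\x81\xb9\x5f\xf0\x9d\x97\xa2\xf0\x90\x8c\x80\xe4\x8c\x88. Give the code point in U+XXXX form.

Offset 0: leading byte 0x56 = 01010110 → 1-byte char #1 = 56.
Offset 1: leading byte 0xE3 = 11100011 → 3-byte char #2 = E3 BC B9.
Offset 4: leading byte 0xF0 = 11110000 → 4-byte char #3 = F0 90 8D 85.
Offset 8: leading byte 0xE1 = 11100001 → 3-byte char #4 = E1 81 B9.
Offset 11: leading byte 0x5F = 01011111 → 1-byte char #5 = 5F.
Offset 12: leading byte 0xF0 = 11110000 → 4-byte char #6 = F0 9D 97 A2.
Offset 16: leading byte 0xF0 = 11110000 → 4-byte char #7 = F0 90 8C 80.
Offset 20: leading byte 0xE4 = 11100100 → 3-byte char #8 = E4 8C 88.
Leading byte 0xE4 = 11100100 matches 1110xxxx → 3-byte sequence.
Byte 1: 0xE4 = 11100100, payload 0100 (4 bits).
Byte 2: 0x8C = 10001100 (10xxxxxx ✓), payload 001100.
Byte 3: 0x88 = 10001000 (10xxxxxx ✓), payload 001000.
Concatenate: 0100001100001000 = 0x4308 (16 bits → U+4308).

U+4308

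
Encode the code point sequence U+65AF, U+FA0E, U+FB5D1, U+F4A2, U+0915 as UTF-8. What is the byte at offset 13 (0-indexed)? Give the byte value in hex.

0xE0

U+65AF → 3-byte form E6 96 AF at offsets 0–2.
U+FA0E → 3-byte form EF A8 8E at offsets 3–5.
U+FB5D1 → 4-byte form F3 BB 97 91 at offsets 6–9.
U+F4A2 → 3-byte form EF 92 A2 at offsets 10–12.
U+0915 → 3-byte form E0 A4 95 at offsets 13–15.
Offset 13 falls in char 5's range; it's byte 1 of E0 A4 95 = 0xE0.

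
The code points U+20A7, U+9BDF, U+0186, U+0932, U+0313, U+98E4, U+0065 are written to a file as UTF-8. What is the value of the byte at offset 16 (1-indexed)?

1-indexed offset 16 is 0-indexed offset 15.
U+20A7 → 3-byte form E2 82 A7 at offsets 0–2.
U+9BDF → 3-byte form E9 AF 9F at offsets 3–5.
U+0186 → 2-byte form C6 86 at offsets 6–7.
U+0932 → 3-byte form E0 A4 B2 at offsets 8–10.
U+0313 → 2-byte form CC 93 at offsets 11–12.
U+98E4 → 3-byte form E9 A3 A4 at offsets 13–15.
Offset 15 falls in char 6's range; it's byte 3 of E9 A3 A4 = 0xA4.

0xA4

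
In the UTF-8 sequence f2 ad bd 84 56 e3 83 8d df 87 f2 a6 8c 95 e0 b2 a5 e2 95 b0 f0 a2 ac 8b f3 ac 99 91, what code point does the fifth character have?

U+A6315

Offset 0: leading byte 0xF2 = 11110010 → 4-byte char #1 = F2 AD BD 84.
Offset 4: leading byte 0x56 = 01010110 → 1-byte char #2 = 56.
Offset 5: leading byte 0xE3 = 11100011 → 3-byte char #3 = E3 83 8D.
Offset 8: leading byte 0xDF = 11011111 → 2-byte char #4 = DF 87.
Offset 10: leading byte 0xF2 = 11110010 → 4-byte char #5 = F2 A6 8C 95.
Leading byte 0xF2 = 11110010 matches 11110xxx → 4-byte sequence.
Byte 1: 0xF2 = 11110010, payload 010 (3 bits).
Byte 2: 0xA6 = 10100110 (10xxxxxx ✓), payload 100110.
Byte 3: 0x8C = 10001100 (10xxxxxx ✓), payload 001100.
Byte 4: 0x95 = 10010101 (10xxxxxx ✓), payload 010101.
Concatenate: 010100110001100010101 = 0xA6315 (21 bits → U+A6315).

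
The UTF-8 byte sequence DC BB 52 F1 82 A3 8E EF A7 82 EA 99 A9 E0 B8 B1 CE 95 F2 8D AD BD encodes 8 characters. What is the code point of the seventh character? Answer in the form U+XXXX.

Offset 0: leading byte 0xDC = 11011100 → 2-byte char #1 = DC BB.
Offset 2: leading byte 0x52 = 01010010 → 1-byte char #2 = 52.
Offset 3: leading byte 0xF1 = 11110001 → 4-byte char #3 = F1 82 A3 8E.
Offset 7: leading byte 0xEF = 11101111 → 3-byte char #4 = EF A7 82.
Offset 10: leading byte 0xEA = 11101010 → 3-byte char #5 = EA 99 A9.
Offset 13: leading byte 0xE0 = 11100000 → 3-byte char #6 = E0 B8 B1.
Offset 16: leading byte 0xCE = 11001110 → 2-byte char #7 = CE 95.
Leading byte 0xCE = 11001110 matches 110xxxxx → 2-byte sequence.
Byte 1: 0xCE = 11001110, payload 01110 (5 bits).
Byte 2: 0x95 = 10010101 (10xxxxxx ✓), payload 010101.
Concatenate: 01110010101 = 0x395 (11 bits → U+0395).

U+0395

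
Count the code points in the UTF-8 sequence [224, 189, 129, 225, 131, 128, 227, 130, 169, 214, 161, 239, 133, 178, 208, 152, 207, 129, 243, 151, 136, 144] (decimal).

Byte at offset 0: 0xE0 = 11100000 → 3-byte char (#1). Advance 3.
Byte at offset 3: 0xE1 = 11100001 → 3-byte char (#2). Advance 3.
Byte at offset 6: 0xE3 = 11100011 → 3-byte char (#3). Advance 3.
Byte at offset 9: 0xD6 = 11010110 → 2-byte char (#4). Advance 2.
Byte at offset 11: 0xEF = 11101111 → 3-byte char (#5). Advance 3.
Byte at offset 14: 0xD0 = 11010000 → 2-byte char (#6). Advance 2.
Byte at offset 16: 0xCF = 11001111 → 2-byte char (#7). Advance 2.
Byte at offset 18: 0xF3 = 11110011 → 4-byte char (#8). Advance 4.
Reached end at offset 22 after 8 code points.

8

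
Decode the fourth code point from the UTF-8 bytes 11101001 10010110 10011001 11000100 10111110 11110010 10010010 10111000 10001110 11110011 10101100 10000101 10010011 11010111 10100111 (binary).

U+EC153

Offset 0: leading byte 0xE9 = 11101001 → 3-byte char #1 = E9 96 99.
Offset 3: leading byte 0xC4 = 11000100 → 2-byte char #2 = C4 BE.
Offset 5: leading byte 0xF2 = 11110010 → 4-byte char #3 = F2 92 B8 8E.
Offset 9: leading byte 0xF3 = 11110011 → 4-byte char #4 = F3 AC 85 93.
Leading byte 0xF3 = 11110011 matches 11110xxx → 4-byte sequence.
Byte 1: 0xF3 = 11110011, payload 011 (3 bits).
Byte 2: 0xAC = 10101100 (10xxxxxx ✓), payload 101100.
Byte 3: 0x85 = 10000101 (10xxxxxx ✓), payload 000101.
Byte 4: 0x93 = 10010011 (10xxxxxx ✓), payload 010011.
Concatenate: 011101100000101010011 = 0xEC153 (21 bits → U+EC153).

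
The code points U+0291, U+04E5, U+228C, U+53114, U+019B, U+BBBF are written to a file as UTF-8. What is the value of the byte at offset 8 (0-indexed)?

0x93

U+0291 → 2-byte form CA 91 at offsets 0–1.
U+04E5 → 2-byte form D3 A5 at offsets 2–3.
U+228C → 3-byte form E2 8A 8C at offsets 4–6.
U+53114 → 4-byte form F1 93 84 94 at offsets 7–10.
Offset 8 falls in char 4's range; it's byte 2 of F1 93 84 94 = 0x93.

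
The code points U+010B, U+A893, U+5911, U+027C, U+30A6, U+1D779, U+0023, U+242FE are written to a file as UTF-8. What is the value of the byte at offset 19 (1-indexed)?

1-indexed offset 19 is 0-indexed offset 18.
U+010B → 2-byte form C4 8B at offsets 0–1.
U+A893 → 3-byte form EA A2 93 at offsets 2–4.
U+5911 → 3-byte form E5 A4 91 at offsets 5–7.
U+027C → 2-byte form C9 BC at offsets 8–9.
U+30A6 → 3-byte form E3 82 A6 at offsets 10–12.
U+1D779 → 4-byte form F0 9D 9D B9 at offsets 13–16.
U+0023 → 1-byte form 23 at offsets 17–17.
U+242FE → 4-byte form F0 A4 8B BE at offsets 18–21.
Offset 18 falls in char 8's range; it's byte 1 of F0 A4 8B BE = 0xF0.

0xF0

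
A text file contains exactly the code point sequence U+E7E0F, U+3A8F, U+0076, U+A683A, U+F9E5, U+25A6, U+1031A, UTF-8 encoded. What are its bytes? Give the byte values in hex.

F3 A7 B8 8F E3 AA 8F 76 F2 A6 A0 BA EF A7 A5 E2 96 A6 F0 90 8C 9A

U+E7E0F: 4-byte form → F3 A7 B8 8F.
U+3A8F: 3-byte form → E3 AA 8F.
U+0076: 1-byte form → 76.
U+A683A: 4-byte form → F2 A6 A0 BA.
U+F9E5: 3-byte form → EF A7 A5.
U+25A6: 3-byte form → E2 96 A6.
U+1031A: 4-byte form → F0 90 8C 9A.
Concatenated (22 bytes): F3 A7 B8 8F E3 AA 8F 76 F2 A6 A0 BA EF A7 A5 E2 96 A6 F0 90 8C 9A.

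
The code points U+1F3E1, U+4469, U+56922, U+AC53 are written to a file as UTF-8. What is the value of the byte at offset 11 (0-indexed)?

0xEA

U+1F3E1 → 4-byte form F0 9F 8F A1 at offsets 0–3.
U+4469 → 3-byte form E4 91 A9 at offsets 4–6.
U+56922 → 4-byte form F1 96 A4 A2 at offsets 7–10.
U+AC53 → 3-byte form EA B1 93 at offsets 11–13.
Offset 11 falls in char 4's range; it's byte 1 of EA B1 93 = 0xEA.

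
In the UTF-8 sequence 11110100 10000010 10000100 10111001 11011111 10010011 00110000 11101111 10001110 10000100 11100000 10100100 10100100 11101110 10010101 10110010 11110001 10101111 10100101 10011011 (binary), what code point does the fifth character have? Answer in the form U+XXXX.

Offset 0: leading byte 0xF4 = 11110100 → 4-byte char #1 = F4 82 84 B9.
Offset 4: leading byte 0xDF = 11011111 → 2-byte char #2 = DF 93.
Offset 6: leading byte 0x30 = 00110000 → 1-byte char #3 = 30.
Offset 7: leading byte 0xEF = 11101111 → 3-byte char #4 = EF 8E 84.
Offset 10: leading byte 0xE0 = 11100000 → 3-byte char #5 = E0 A4 A4.
Leading byte 0xE0 = 11100000 matches 1110xxxx → 3-byte sequence.
Byte 1: 0xE0 = 11100000, payload 0000 (4 bits).
Byte 2: 0xA4 = 10100100 (10xxxxxx ✓), payload 100100.
Byte 3: 0xA4 = 10100100 (10xxxxxx ✓), payload 100100.
Concatenate: 0000100100100100 = 0x924 (16 bits → U+0924).

U+0924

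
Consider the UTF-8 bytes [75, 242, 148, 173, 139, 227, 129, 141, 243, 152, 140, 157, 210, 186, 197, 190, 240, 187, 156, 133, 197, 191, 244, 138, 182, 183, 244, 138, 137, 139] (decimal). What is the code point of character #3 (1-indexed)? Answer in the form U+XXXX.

U+304D

Offset 0: leading byte 0x4B = 01001011 → 1-byte char #1 = 4B.
Offset 1: leading byte 0xF2 = 11110010 → 4-byte char #2 = F2 94 AD 8B.
Offset 5: leading byte 0xE3 = 11100011 → 3-byte char #3 = E3 81 8D.
Leading byte 0xE3 = 11100011 matches 1110xxxx → 3-byte sequence.
Byte 1: 0xE3 = 11100011, payload 0011 (4 bits).
Byte 2: 0x81 = 10000001 (10xxxxxx ✓), payload 000001.
Byte 3: 0x8D = 10001101 (10xxxxxx ✓), payload 001101.
Concatenate: 0011000001001101 = 0x304D (16 bits → U+304D).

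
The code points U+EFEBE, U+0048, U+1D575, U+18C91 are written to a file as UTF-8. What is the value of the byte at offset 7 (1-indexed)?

1-indexed offset 7 is 0-indexed offset 6.
U+EFEBE → 4-byte form F3 AF BA BE at offsets 0–3.
U+0048 → 1-byte form 48 at offsets 4–4.
U+1D575 → 4-byte form F0 9D 95 B5 at offsets 5–8.
Offset 6 falls in char 3's range; it's byte 2 of F0 9D 95 B5 = 0x9D.

0x9D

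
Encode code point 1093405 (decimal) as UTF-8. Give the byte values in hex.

U+10AF1D = 0x10AF1D = 1093405 decimal. In range U+10000–U+10FFFF → 4-byte form: 11110xxx 10xxxxxx 10xxxxxx 10xxxxxx.
Binary (21 bits): 100001010111100011101.
Split 3+6+6+6: 100 | 001010 | 111100 | 011101.
Byte 1: 11110100 = 0xF4.
Byte 2: 10001010 = 0x8A.
Byte 3: 10111100 = 0xBC.
Byte 4: 10011101 = 0x9D.

F4 8A BC 9D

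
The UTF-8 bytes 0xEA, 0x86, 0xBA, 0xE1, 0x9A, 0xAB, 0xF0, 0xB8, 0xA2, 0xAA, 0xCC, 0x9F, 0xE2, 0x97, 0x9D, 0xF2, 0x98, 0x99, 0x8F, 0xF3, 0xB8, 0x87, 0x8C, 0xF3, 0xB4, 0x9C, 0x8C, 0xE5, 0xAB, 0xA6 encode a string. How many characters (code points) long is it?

Byte at offset 0: 0xEA = 11101010 → 3-byte char (#1). Advance 3.
Byte at offset 3: 0xE1 = 11100001 → 3-byte char (#2). Advance 3.
Byte at offset 6: 0xF0 = 11110000 → 4-byte char (#3). Advance 4.
Byte at offset 10: 0xCC = 11001100 → 2-byte char (#4). Advance 2.
Byte at offset 12: 0xE2 = 11100010 → 3-byte char (#5). Advance 3.
Byte at offset 15: 0xF2 = 11110010 → 4-byte char (#6). Advance 4.
Byte at offset 19: 0xF3 = 11110011 → 4-byte char (#7). Advance 4.
Byte at offset 23: 0xF3 = 11110011 → 4-byte char (#8). Advance 4.
Byte at offset 27: 0xE5 = 11100101 → 3-byte char (#9). Advance 3.
Reached end at offset 30 after 9 code points.

9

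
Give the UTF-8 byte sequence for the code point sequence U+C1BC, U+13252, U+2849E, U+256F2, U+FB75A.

U+C1BC: 3-byte form → EC 86 BC.
U+13252: 4-byte form → F0 93 89 92.
U+2849E: 4-byte form → F0 A8 92 9E.
U+256F2: 4-byte form → F0 A5 9B B2.
U+FB75A: 4-byte form → F3 BB 9D 9A.
Concatenated (19 bytes): EC 86 BC F0 93 89 92 F0 A8 92 9E F0 A5 9B B2 F3 BB 9D 9A.

EC 86 BC F0 93 89 92 F0 A8 92 9E F0 A5 9B B2 F3 BB 9D 9A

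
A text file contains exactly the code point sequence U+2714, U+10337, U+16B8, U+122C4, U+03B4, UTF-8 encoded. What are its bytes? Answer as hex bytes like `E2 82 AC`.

U+2714: 3-byte form → E2 9C 94.
U+10337: 4-byte form → F0 90 8C B7.
U+16B8: 3-byte form → E1 9A B8.
U+122C4: 4-byte form → F0 92 8B 84.
U+03B4: 2-byte form → CE B4.
Concatenated (16 bytes): E2 9C 94 F0 90 8C B7 E1 9A B8 F0 92 8B 84 CE B4.

E2 9C 94 F0 90 8C B7 E1 9A B8 F0 92 8B 84 CE B4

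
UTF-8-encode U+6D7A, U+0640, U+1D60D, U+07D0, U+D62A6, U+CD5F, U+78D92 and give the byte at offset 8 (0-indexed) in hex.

U+6D7A → 3-byte form E6 B5 BA at offsets 0–2.
U+0640 → 2-byte form D9 80 at offsets 3–4.
U+1D60D → 4-byte form F0 9D 98 8D at offsets 5–8.
Offset 8 falls in char 3's range; it's byte 4 of F0 9D 98 8D = 0x8D.

0x8D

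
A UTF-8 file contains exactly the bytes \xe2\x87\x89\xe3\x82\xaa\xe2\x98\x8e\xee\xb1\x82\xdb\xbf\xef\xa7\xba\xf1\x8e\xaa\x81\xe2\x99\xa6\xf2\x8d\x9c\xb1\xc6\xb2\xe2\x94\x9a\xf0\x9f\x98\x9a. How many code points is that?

Byte at offset 0: 0xE2 = 11100010 → 3-byte char (#1). Advance 3.
Byte at offset 3: 0xE3 = 11100011 → 3-byte char (#2). Advance 3.
Byte at offset 6: 0xE2 = 11100010 → 3-byte char (#3). Advance 3.
Byte at offset 9: 0xEE = 11101110 → 3-byte char (#4). Advance 3.
Byte at offset 12: 0xDB = 11011011 → 2-byte char (#5). Advance 2.
Byte at offset 14: 0xEF = 11101111 → 3-byte char (#6). Advance 3.
Byte at offset 17: 0xF1 = 11110001 → 4-byte char (#7). Advance 4.
Byte at offset 21: 0xE2 = 11100010 → 3-byte char (#8). Advance 3.
Byte at offset 24: 0xF2 = 11110010 → 4-byte char (#9). Advance 4.
Byte at offset 28: 0xC6 = 11000110 → 2-byte char (#10). Advance 2.
Byte at offset 30: 0xE2 = 11100010 → 3-byte char (#11). Advance 3.
Byte at offset 33: 0xF0 = 11110000 → 4-byte char (#12). Advance 4.
Reached end at offset 37 after 12 code points.

12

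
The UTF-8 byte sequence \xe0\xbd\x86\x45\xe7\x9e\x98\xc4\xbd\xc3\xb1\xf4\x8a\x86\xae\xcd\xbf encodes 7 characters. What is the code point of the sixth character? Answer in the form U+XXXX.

U+10A1AE

Offset 0: leading byte 0xE0 = 11100000 → 3-byte char #1 = E0 BD 86.
Offset 3: leading byte 0x45 = 01000101 → 1-byte char #2 = 45.
Offset 4: leading byte 0xE7 = 11100111 → 3-byte char #3 = E7 9E 98.
Offset 7: leading byte 0xC4 = 11000100 → 2-byte char #4 = C4 BD.
Offset 9: leading byte 0xC3 = 11000011 → 2-byte char #5 = C3 B1.
Offset 11: leading byte 0xF4 = 11110100 → 4-byte char #6 = F4 8A 86 AE.
Leading byte 0xF4 = 11110100 matches 11110xxx → 4-byte sequence.
Byte 1: 0xF4 = 11110100, payload 100 (3 bits).
Byte 2: 0x8A = 10001010 (10xxxxxx ✓), payload 001010.
Byte 3: 0x86 = 10000110 (10xxxxxx ✓), payload 000110.
Byte 4: 0xAE = 10101110 (10xxxxxx ✓), payload 101110.
Concatenate: 100001010000110101110 = 0x10A1AE (21 bits → U+10A1AE).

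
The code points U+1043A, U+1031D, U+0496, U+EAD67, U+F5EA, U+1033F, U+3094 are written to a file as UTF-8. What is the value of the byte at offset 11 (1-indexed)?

0xF3

1-indexed offset 11 is 0-indexed offset 10.
U+1043A → 4-byte form F0 90 90 BA at offsets 0–3.
U+1031D → 4-byte form F0 90 8C 9D at offsets 4–7.
U+0496 → 2-byte form D2 96 at offsets 8–9.
U+EAD67 → 4-byte form F3 AA B5 A7 at offsets 10–13.
Offset 10 falls in char 4's range; it's byte 1 of F3 AA B5 A7 = 0xF3.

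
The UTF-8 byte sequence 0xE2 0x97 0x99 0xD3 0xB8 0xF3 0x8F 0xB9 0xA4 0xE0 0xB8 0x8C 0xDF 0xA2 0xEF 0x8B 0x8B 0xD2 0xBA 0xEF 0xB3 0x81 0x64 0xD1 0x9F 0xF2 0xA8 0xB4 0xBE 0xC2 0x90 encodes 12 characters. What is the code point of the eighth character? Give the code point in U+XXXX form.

Offset 0: leading byte 0xE2 = 11100010 → 3-byte char #1 = E2 97 99.
Offset 3: leading byte 0xD3 = 11010011 → 2-byte char #2 = D3 B8.
Offset 5: leading byte 0xF3 = 11110011 → 4-byte char #3 = F3 8F B9 A4.
Offset 9: leading byte 0xE0 = 11100000 → 3-byte char #4 = E0 B8 8C.
Offset 12: leading byte 0xDF = 11011111 → 2-byte char #5 = DF A2.
Offset 14: leading byte 0xEF = 11101111 → 3-byte char #6 = EF 8B 8B.
Offset 17: leading byte 0xD2 = 11010010 → 2-byte char #7 = D2 BA.
Offset 19: leading byte 0xEF = 11101111 → 3-byte char #8 = EF B3 81.
Leading byte 0xEF = 11101111 matches 1110xxxx → 3-byte sequence.
Byte 1: 0xEF = 11101111, payload 1111 (4 bits).
Byte 2: 0xB3 = 10110011 (10xxxxxx ✓), payload 110011.
Byte 3: 0x81 = 10000001 (10xxxxxx ✓), payload 000001.
Concatenate: 1111110011000001 = 0xFCC1 (16 bits → U+FCC1).

U+FCC1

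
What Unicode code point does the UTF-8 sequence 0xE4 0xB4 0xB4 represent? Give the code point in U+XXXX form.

Leading byte 0xE4 = 11100100 matches 1110xxxx → 3-byte sequence.
Byte 1: 0xE4 = 11100100, payload 0100 (4 bits).
Byte 2: 0xB4 = 10110100 (10xxxxxx ✓), payload 110100.
Byte 3: 0xB4 = 10110100 (10xxxxxx ✓), payload 110100.
Concatenate: 0100110100110100 = 0x4D34 (16 bits → U+4D34).

U+4D34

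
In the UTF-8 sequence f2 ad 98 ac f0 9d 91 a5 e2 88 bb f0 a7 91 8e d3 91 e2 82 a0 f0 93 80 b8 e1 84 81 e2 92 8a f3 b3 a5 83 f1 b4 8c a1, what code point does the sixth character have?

U+20A0

Offset 0: leading byte 0xF2 = 11110010 → 4-byte char #1 = F2 AD 98 AC.
Offset 4: leading byte 0xF0 = 11110000 → 4-byte char #2 = F0 9D 91 A5.
Offset 8: leading byte 0xE2 = 11100010 → 3-byte char #3 = E2 88 BB.
Offset 11: leading byte 0xF0 = 11110000 → 4-byte char #4 = F0 A7 91 8E.
Offset 15: leading byte 0xD3 = 11010011 → 2-byte char #5 = D3 91.
Offset 17: leading byte 0xE2 = 11100010 → 3-byte char #6 = E2 82 A0.
Leading byte 0xE2 = 11100010 matches 1110xxxx → 3-byte sequence.
Byte 1: 0xE2 = 11100010, payload 0010 (4 bits).
Byte 2: 0x82 = 10000010 (10xxxxxx ✓), payload 000010.
Byte 3: 0xA0 = 10100000 (10xxxxxx ✓), payload 100000.
Concatenate: 0010000010100000 = 0x20A0 (16 bits → U+20A0).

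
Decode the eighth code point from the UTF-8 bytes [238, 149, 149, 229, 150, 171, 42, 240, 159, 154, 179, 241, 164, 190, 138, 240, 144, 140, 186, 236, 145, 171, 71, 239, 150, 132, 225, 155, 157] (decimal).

U+0047

Offset 0: leading byte 0xEE = 11101110 → 3-byte char #1 = EE 95 95.
Offset 3: leading byte 0xE5 = 11100101 → 3-byte char #2 = E5 96 AB.
Offset 6: leading byte 0x2A = 00101010 → 1-byte char #3 = 2A.
Offset 7: leading byte 0xF0 = 11110000 → 4-byte char #4 = F0 9F 9A B3.
Offset 11: leading byte 0xF1 = 11110001 → 4-byte char #5 = F1 A4 BE 8A.
Offset 15: leading byte 0xF0 = 11110000 → 4-byte char #6 = F0 90 8C BA.
Offset 19: leading byte 0xEC = 11101100 → 3-byte char #7 = EC 91 AB.
Offset 22: leading byte 0x47 = 01000111 → 1-byte char #8 = 47.
Leading byte 0x47 = 01000111 matches 0xxxxxxx → 1-byte sequence.
Byte 1: 0x47 = 01000111, payload 1000111 (7 bits).
Concatenate: 1000111 = 0x47 (7 bits → U+0047).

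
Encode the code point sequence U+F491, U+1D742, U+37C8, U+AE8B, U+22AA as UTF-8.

U+F491: 3-byte form → EF 92 91.
U+1D742: 4-byte form → F0 9D 9D 82.
U+37C8: 3-byte form → E3 9F 88.
U+AE8B: 3-byte form → EA BA 8B.
U+22AA: 3-byte form → E2 8A AA.
Concatenated (16 bytes): EF 92 91 F0 9D 9D 82 E3 9F 88 EA BA 8B E2 8A AA.

EF 92 91 F0 9D 9D 82 E3 9F 88 EA BA 8B E2 8A AA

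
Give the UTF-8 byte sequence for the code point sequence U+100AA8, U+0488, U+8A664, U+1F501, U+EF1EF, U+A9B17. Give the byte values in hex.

F4 80 AA A8 D2 88 F2 8A 99 A4 F0 9F 94 81 F3 AF 87 AF F2 A9 AC 97

U+100AA8: 4-byte form → F4 80 AA A8.
U+0488: 2-byte form → D2 88.
U+8A664: 4-byte form → F2 8A 99 A4.
U+1F501: 4-byte form → F0 9F 94 81.
U+EF1EF: 4-byte form → F3 AF 87 AF.
U+A9B17: 4-byte form → F2 A9 AC 97.
Concatenated (22 bytes): F4 80 AA A8 D2 88 F2 8A 99 A4 F0 9F 94 81 F3 AF 87 AF F2 A9 AC 97.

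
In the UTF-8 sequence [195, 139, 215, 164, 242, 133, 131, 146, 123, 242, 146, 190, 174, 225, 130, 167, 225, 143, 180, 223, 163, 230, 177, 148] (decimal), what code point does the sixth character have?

Offset 0: leading byte 0xC3 = 11000011 → 2-byte char #1 = C3 8B.
Offset 2: leading byte 0xD7 = 11010111 → 2-byte char #2 = D7 A4.
Offset 4: leading byte 0xF2 = 11110010 → 4-byte char #3 = F2 85 83 92.
Offset 8: leading byte 0x7B = 01111011 → 1-byte char #4 = 7B.
Offset 9: leading byte 0xF2 = 11110010 → 4-byte char #5 = F2 92 BE AE.
Offset 13: leading byte 0xE1 = 11100001 → 3-byte char #6 = E1 82 A7.
Leading byte 0xE1 = 11100001 matches 1110xxxx → 3-byte sequence.
Byte 1: 0xE1 = 11100001, payload 0001 (4 bits).
Byte 2: 0x82 = 10000010 (10xxxxxx ✓), payload 000010.
Byte 3: 0xA7 = 10100111 (10xxxxxx ✓), payload 100111.
Concatenate: 0001000010100111 = 0x10A7 (16 bits → U+10A7).

U+10A7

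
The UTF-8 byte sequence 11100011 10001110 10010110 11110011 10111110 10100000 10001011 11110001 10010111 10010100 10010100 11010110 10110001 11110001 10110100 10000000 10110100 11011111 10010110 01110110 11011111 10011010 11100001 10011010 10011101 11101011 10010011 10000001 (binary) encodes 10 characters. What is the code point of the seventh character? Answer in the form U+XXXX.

Offset 0: leading byte 0xE3 = 11100011 → 3-byte char #1 = E3 8E 96.
Offset 3: leading byte 0xF3 = 11110011 → 4-byte char #2 = F3 BE A0 8B.
Offset 7: leading byte 0xF1 = 11110001 → 4-byte char #3 = F1 97 94 94.
Offset 11: leading byte 0xD6 = 11010110 → 2-byte char #4 = D6 B1.
Offset 13: leading byte 0xF1 = 11110001 → 4-byte char #5 = F1 B4 80 B4.
Offset 17: leading byte 0xDF = 11011111 → 2-byte char #6 = DF 96.
Offset 19: leading byte 0x76 = 01110110 → 1-byte char #7 = 76.
Leading byte 0x76 = 01110110 matches 0xxxxxxx → 1-byte sequence.
Byte 1: 0x76 = 01110110, payload 1110110 (7 bits).
Concatenate: 1110110 = 0x76 (7 bits → U+0076).

U+0076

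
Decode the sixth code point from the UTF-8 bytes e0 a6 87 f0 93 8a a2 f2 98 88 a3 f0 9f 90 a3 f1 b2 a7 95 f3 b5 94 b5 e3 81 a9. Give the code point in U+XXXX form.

Offset 0: leading byte 0xE0 = 11100000 → 3-byte char #1 = E0 A6 87.
Offset 3: leading byte 0xF0 = 11110000 → 4-byte char #2 = F0 93 8A A2.
Offset 7: leading byte 0xF2 = 11110010 → 4-byte char #3 = F2 98 88 A3.
Offset 11: leading byte 0xF0 = 11110000 → 4-byte char #4 = F0 9F 90 A3.
Offset 15: leading byte 0xF1 = 11110001 → 4-byte char #5 = F1 B2 A7 95.
Offset 19: leading byte 0xF3 = 11110011 → 4-byte char #6 = F3 B5 94 B5.
Leading byte 0xF3 = 11110011 matches 11110xxx → 4-byte sequence.
Byte 1: 0xF3 = 11110011, payload 011 (3 bits).
Byte 2: 0xB5 = 10110101 (10xxxxxx ✓), payload 110101.
Byte 3: 0x94 = 10010100 (10xxxxxx ✓), payload 010100.
Byte 4: 0xB5 = 10110101 (10xxxxxx ✓), payload 110101.
Concatenate: 011110101010100110101 = 0xF5535 (21 bits → U+F5535).

U+F5535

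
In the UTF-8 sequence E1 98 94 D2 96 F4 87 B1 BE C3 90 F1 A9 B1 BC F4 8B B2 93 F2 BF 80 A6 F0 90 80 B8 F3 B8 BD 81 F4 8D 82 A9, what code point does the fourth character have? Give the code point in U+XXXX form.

U+00D0

Offset 0: leading byte 0xE1 = 11100001 → 3-byte char #1 = E1 98 94.
Offset 3: leading byte 0xD2 = 11010010 → 2-byte char #2 = D2 96.
Offset 5: leading byte 0xF4 = 11110100 → 4-byte char #3 = F4 87 B1 BE.
Offset 9: leading byte 0xC3 = 11000011 → 2-byte char #4 = C3 90.
Leading byte 0xC3 = 11000011 matches 110xxxxx → 2-byte sequence.
Byte 1: 0xC3 = 11000011, payload 00011 (5 bits).
Byte 2: 0x90 = 10010000 (10xxxxxx ✓), payload 010000.
Concatenate: 00011010000 = 0xD0 (11 bits → U+00D0).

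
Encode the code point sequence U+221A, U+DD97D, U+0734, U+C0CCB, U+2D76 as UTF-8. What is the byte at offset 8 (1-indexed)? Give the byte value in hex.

0xDC

1-indexed offset 8 is 0-indexed offset 7.
U+221A → 3-byte form E2 88 9A at offsets 0–2.
U+DD97D → 4-byte form F3 9D A5 BD at offsets 3–6.
U+0734 → 2-byte form DC B4 at offsets 7–8.
Offset 7 falls in char 3's range; it's byte 1 of DC B4 = 0xDC.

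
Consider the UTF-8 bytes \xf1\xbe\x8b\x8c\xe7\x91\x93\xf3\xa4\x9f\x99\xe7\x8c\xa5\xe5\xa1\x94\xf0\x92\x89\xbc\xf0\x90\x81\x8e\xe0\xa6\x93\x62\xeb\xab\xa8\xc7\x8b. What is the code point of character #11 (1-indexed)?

Offset 0: leading byte 0xF1 = 11110001 → 4-byte char #1 = F1 BE 8B 8C.
Offset 4: leading byte 0xE7 = 11100111 → 3-byte char #2 = E7 91 93.
Offset 7: leading byte 0xF3 = 11110011 → 4-byte char #3 = F3 A4 9F 99.
Offset 11: leading byte 0xE7 = 11100111 → 3-byte char #4 = E7 8C A5.
Offset 14: leading byte 0xE5 = 11100101 → 3-byte char #5 = E5 A1 94.
Offset 17: leading byte 0xF0 = 11110000 → 4-byte char #6 = F0 92 89 BC.
Offset 21: leading byte 0xF0 = 11110000 → 4-byte char #7 = F0 90 81 8E.
Offset 25: leading byte 0xE0 = 11100000 → 3-byte char #8 = E0 A6 93.
Offset 28: leading byte 0x62 = 01100010 → 1-byte char #9 = 62.
Offset 29: leading byte 0xEB = 11101011 → 3-byte char #10 = EB AB A8.
Offset 32: leading byte 0xC7 = 11000111 → 2-byte char #11 = C7 8B.
Leading byte 0xC7 = 11000111 matches 110xxxxx → 2-byte sequence.
Byte 1: 0xC7 = 11000111, payload 00111 (5 bits).
Byte 2: 0x8B = 10001011 (10xxxxxx ✓), payload 001011.
Concatenate: 00111001011 = 0x1CB (11 bits → U+01CB).

U+01CB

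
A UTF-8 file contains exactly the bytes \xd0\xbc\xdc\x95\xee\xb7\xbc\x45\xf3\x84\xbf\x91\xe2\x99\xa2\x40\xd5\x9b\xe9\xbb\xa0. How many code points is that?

9

Byte at offset 0: 0xD0 = 11010000 → 2-byte char (#1). Advance 2.
Byte at offset 2: 0xDC = 11011100 → 2-byte char (#2). Advance 2.
Byte at offset 4: 0xEE = 11101110 → 3-byte char (#3). Advance 3.
Byte at offset 7: 0x45 = 01000101 → 1-byte char (#4). Advance 1.
Byte at offset 8: 0xF3 = 11110011 → 4-byte char (#5). Advance 4.
Byte at offset 12: 0xE2 = 11100010 → 3-byte char (#6). Advance 3.
Byte at offset 15: 0x40 = 01000000 → 1-byte char (#7). Advance 1.
Byte at offset 16: 0xD5 = 11010101 → 2-byte char (#8). Advance 2.
Byte at offset 18: 0xE9 = 11101001 → 3-byte char (#9). Advance 3.
Reached end at offset 21 after 9 code points.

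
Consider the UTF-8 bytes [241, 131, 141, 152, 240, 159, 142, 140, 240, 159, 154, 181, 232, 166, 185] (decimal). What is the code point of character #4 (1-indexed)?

Offset 0: leading byte 0xF1 = 11110001 → 4-byte char #1 = F1 83 8D 98.
Offset 4: leading byte 0xF0 = 11110000 → 4-byte char #2 = F0 9F 8E 8C.
Offset 8: leading byte 0xF0 = 11110000 → 4-byte char #3 = F0 9F 9A B5.
Offset 12: leading byte 0xE8 = 11101000 → 3-byte char #4 = E8 A6 B9.
Leading byte 0xE8 = 11101000 matches 1110xxxx → 3-byte sequence.
Byte 1: 0xE8 = 11101000, payload 1000 (4 bits).
Byte 2: 0xA6 = 10100110 (10xxxxxx ✓), payload 100110.
Byte 3: 0xB9 = 10111001 (10xxxxxx ✓), payload 111001.
Concatenate: 1000100110111001 = 0x89B9 (16 bits → U+89B9).

U+89B9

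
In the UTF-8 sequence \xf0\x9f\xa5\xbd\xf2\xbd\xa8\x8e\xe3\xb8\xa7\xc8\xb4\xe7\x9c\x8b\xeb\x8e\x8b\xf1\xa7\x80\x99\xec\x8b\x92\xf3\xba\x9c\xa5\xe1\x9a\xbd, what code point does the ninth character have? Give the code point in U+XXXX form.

Offset 0: leading byte 0xF0 = 11110000 → 4-byte char #1 = F0 9F A5 BD.
Offset 4: leading byte 0xF2 = 11110010 → 4-byte char #2 = F2 BD A8 8E.
Offset 8: leading byte 0xE3 = 11100011 → 3-byte char #3 = E3 B8 A7.
Offset 11: leading byte 0xC8 = 11001000 → 2-byte char #4 = C8 B4.
Offset 13: leading byte 0xE7 = 11100111 → 3-byte char #5 = E7 9C 8B.
Offset 16: leading byte 0xEB = 11101011 → 3-byte char #6 = EB 8E 8B.
Offset 19: leading byte 0xF1 = 11110001 → 4-byte char #7 = F1 A7 80 99.
Offset 23: leading byte 0xEC = 11101100 → 3-byte char #8 = EC 8B 92.
Offset 26: leading byte 0xF3 = 11110011 → 4-byte char #9 = F3 BA 9C A5.
Leading byte 0xF3 = 11110011 matches 11110xxx → 4-byte sequence.
Byte 1: 0xF3 = 11110011, payload 011 (3 bits).
Byte 2: 0xBA = 10111010 (10xxxxxx ✓), payload 111010.
Byte 3: 0x9C = 10011100 (10xxxxxx ✓), payload 011100.
Byte 4: 0xA5 = 10100101 (10xxxxxx ✓), payload 100101.
Concatenate: 011111010011100100101 = 0xFA725 (21 bits → U+FA725).

U+FA725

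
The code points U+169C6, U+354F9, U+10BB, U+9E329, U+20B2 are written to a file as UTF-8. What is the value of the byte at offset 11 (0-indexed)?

U+169C6 → 4-byte form F0 96 A7 86 at offsets 0–3.
U+354F9 → 4-byte form F0 B5 93 B9 at offsets 4–7.
U+10BB → 3-byte form E1 82 BB at offsets 8–10.
U+9E329 → 4-byte form F2 9E 8C A9 at offsets 11–14.
Offset 11 falls in char 4's range; it's byte 1 of F2 9E 8C A9 = 0xF2.

0xF2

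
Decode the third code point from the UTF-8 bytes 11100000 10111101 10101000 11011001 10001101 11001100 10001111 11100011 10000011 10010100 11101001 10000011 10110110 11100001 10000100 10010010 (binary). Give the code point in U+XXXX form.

Offset 0: leading byte 0xE0 = 11100000 → 3-byte char #1 = E0 BD A8.
Offset 3: leading byte 0xD9 = 11011001 → 2-byte char #2 = D9 8D.
Offset 5: leading byte 0xCC = 11001100 → 2-byte char #3 = CC 8F.
Leading byte 0xCC = 11001100 matches 110xxxxx → 2-byte sequence.
Byte 1: 0xCC = 11001100, payload 01100 (5 bits).
Byte 2: 0x8F = 10001111 (10xxxxxx ✓), payload 001111.
Concatenate: 01100001111 = 0x30F (11 bits → U+030F).

U+030F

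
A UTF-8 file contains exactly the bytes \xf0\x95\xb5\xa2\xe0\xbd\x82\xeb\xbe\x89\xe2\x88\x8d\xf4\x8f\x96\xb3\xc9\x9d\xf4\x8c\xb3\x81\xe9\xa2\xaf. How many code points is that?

8

Byte at offset 0: 0xF0 = 11110000 → 4-byte char (#1). Advance 4.
Byte at offset 4: 0xE0 = 11100000 → 3-byte char (#2). Advance 3.
Byte at offset 7: 0xEB = 11101011 → 3-byte char (#3). Advance 3.
Byte at offset 10: 0xE2 = 11100010 → 3-byte char (#4). Advance 3.
Byte at offset 13: 0xF4 = 11110100 → 4-byte char (#5). Advance 4.
Byte at offset 17: 0xC9 = 11001001 → 2-byte char (#6). Advance 2.
Byte at offset 19: 0xF4 = 11110100 → 4-byte char (#7). Advance 4.
Byte at offset 23: 0xE9 = 11101001 → 3-byte char (#8). Advance 3.
Reached end at offset 26 after 8 code points.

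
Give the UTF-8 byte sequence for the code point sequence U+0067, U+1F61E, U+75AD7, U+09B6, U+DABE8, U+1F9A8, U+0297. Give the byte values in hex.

67 F0 9F 98 9E F1 B5 AB 97 E0 A6 B6 F3 9A AF A8 F0 9F A6 A8 CA 97

U+0067: 1-byte form → 67.
U+1F61E: 4-byte form → F0 9F 98 9E.
U+75AD7: 4-byte form → F1 B5 AB 97.
U+09B6: 3-byte form → E0 A6 B6.
U+DABE8: 4-byte form → F3 9A AF A8.
U+1F9A8: 4-byte form → F0 9F A6 A8.
U+0297: 2-byte form → CA 97.
Concatenated (22 bytes): 67 F0 9F 98 9E F1 B5 AB 97 E0 A6 B6 F3 9A AF A8 F0 9F A6 A8 CA 97.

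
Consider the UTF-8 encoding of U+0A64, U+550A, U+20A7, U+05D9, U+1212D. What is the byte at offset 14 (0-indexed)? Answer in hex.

0xAD

U+0A64 → 3-byte form E0 A9 A4 at offsets 0–2.
U+550A → 3-byte form E5 94 8A at offsets 3–5.
U+20A7 → 3-byte form E2 82 A7 at offsets 6–8.
U+05D9 → 2-byte form D7 99 at offsets 9–10.
U+1212D → 4-byte form F0 92 84 AD at offsets 11–14.
Offset 14 falls in char 5's range; it's byte 4 of F0 92 84 AD = 0xAD.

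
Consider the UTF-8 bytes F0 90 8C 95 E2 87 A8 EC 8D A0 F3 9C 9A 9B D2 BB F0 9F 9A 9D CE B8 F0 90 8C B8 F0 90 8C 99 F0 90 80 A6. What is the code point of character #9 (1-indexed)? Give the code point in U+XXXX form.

Offset 0: leading byte 0xF0 = 11110000 → 4-byte char #1 = F0 90 8C 95.
Offset 4: leading byte 0xE2 = 11100010 → 3-byte char #2 = E2 87 A8.
Offset 7: leading byte 0xEC = 11101100 → 3-byte char #3 = EC 8D A0.
Offset 10: leading byte 0xF3 = 11110011 → 4-byte char #4 = F3 9C 9A 9B.
Offset 14: leading byte 0xD2 = 11010010 → 2-byte char #5 = D2 BB.
Offset 16: leading byte 0xF0 = 11110000 → 4-byte char #6 = F0 9F 9A 9D.
Offset 20: leading byte 0xCE = 11001110 → 2-byte char #7 = CE B8.
Offset 22: leading byte 0xF0 = 11110000 → 4-byte char #8 = F0 90 8C B8.
Offset 26: leading byte 0xF0 = 11110000 → 4-byte char #9 = F0 90 8C 99.
Leading byte 0xF0 = 11110000 matches 11110xxx → 4-byte sequence.
Byte 1: 0xF0 = 11110000, payload 000 (3 bits).
Byte 2: 0x90 = 10010000 (10xxxxxx ✓), payload 010000.
Byte 3: 0x8C = 10001100 (10xxxxxx ✓), payload 001100.
Byte 4: 0x99 = 10011001 (10xxxxxx ✓), payload 011001.
Concatenate: 000010000001100011001 = 0x10319 (21 bits → U+10319).

U+10319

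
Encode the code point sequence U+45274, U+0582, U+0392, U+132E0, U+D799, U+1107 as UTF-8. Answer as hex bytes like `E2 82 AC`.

U+45274: 4-byte form → F1 85 89 B4.
U+0582: 2-byte form → D6 82.
U+0392: 2-byte form → CE 92.
U+132E0: 4-byte form → F0 93 8B A0.
U+D799: 3-byte form → ED 9E 99.
U+1107: 3-byte form → E1 84 87.
Concatenated (18 bytes): F1 85 89 B4 D6 82 CE 92 F0 93 8B A0 ED 9E 99 E1 84 87.

F1 85 89 B4 D6 82 CE 92 F0 93 8B A0 ED 9E 99 E1 84 87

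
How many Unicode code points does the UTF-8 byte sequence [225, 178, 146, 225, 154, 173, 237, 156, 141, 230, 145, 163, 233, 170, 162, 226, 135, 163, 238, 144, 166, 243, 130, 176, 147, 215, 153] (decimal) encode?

9

Byte at offset 0: 0xE1 = 11100001 → 3-byte char (#1). Advance 3.
Byte at offset 3: 0xE1 = 11100001 → 3-byte char (#2). Advance 3.
Byte at offset 6: 0xED = 11101101 → 3-byte char (#3). Advance 3.
Byte at offset 9: 0xE6 = 11100110 → 3-byte char (#4). Advance 3.
Byte at offset 12: 0xE9 = 11101001 → 3-byte char (#5). Advance 3.
Byte at offset 15: 0xE2 = 11100010 → 3-byte char (#6). Advance 3.
Byte at offset 18: 0xEE = 11101110 → 3-byte char (#7). Advance 3.
Byte at offset 21: 0xF3 = 11110011 → 4-byte char (#8). Advance 4.
Byte at offset 25: 0xD7 = 11010111 → 2-byte char (#9). Advance 2.
Reached end at offset 27 after 9 code points.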